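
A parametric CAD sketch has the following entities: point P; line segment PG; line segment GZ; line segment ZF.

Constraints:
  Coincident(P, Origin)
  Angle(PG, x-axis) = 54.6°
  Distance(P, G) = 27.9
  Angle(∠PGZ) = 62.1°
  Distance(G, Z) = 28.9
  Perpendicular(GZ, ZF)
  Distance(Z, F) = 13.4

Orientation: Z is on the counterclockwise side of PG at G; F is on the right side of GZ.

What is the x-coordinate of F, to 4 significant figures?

-10.74

P is at the origin; PG runs at 54.6° with length 27.9, so G = 27.9·(cos 54.6°, sin 54.6°) = (16.16, 22.74). ∠PGZ = 62.1°, so GZ runs at 54.6° + (180° − 62.1°) = 172.5° from the x-axis; with |GZ| = 28.9, Z = G + 28.9·(cos 172.5°, sin 172.5°) = (-12.49, 26.51). GZ ⟂ ZF; with |ZF| = 13.4 on the right of GZ, F = Z + 13.4·(0.1305, 0.9914) = (-10.74, 39.80). So F.x = -10.74.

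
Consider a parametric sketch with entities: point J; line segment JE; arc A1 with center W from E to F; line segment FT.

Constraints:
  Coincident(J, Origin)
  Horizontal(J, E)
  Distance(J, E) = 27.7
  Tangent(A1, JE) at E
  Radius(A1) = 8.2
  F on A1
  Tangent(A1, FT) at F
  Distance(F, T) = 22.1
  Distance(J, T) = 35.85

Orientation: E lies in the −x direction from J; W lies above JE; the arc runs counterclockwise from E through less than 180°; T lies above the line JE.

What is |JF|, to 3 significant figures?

21.1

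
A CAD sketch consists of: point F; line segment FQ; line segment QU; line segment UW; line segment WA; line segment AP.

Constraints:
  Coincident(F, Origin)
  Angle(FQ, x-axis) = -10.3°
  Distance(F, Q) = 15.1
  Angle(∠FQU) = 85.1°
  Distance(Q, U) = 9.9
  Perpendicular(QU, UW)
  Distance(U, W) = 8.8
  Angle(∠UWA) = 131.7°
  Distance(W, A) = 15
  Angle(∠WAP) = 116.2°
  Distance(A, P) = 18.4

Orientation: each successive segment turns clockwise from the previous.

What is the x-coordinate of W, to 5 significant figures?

3.7688

F is at the origin; FQ runs at -10.3° with length 15.1, so Q = (14.857, -2.6999). ∠FQU = 85.1° gives QU at -105.20° from the x-axis; with |QU| = 9.9, U = (12.261, -12.254). QU ⟂ UW, so UW runs at 164.80°; with |UW| = 8.8, W = (3.7688, -9.9463). So W.x = 3.7688.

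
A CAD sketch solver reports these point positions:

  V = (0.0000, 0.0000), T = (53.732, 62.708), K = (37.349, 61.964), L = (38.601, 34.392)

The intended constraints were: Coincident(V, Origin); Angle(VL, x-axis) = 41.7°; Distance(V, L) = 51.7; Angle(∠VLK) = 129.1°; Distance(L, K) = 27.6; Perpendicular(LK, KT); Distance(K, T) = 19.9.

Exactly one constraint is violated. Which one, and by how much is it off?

Distance(K, T) = 19.9 — off by 3.50.

V = (0.00, 0.00) ✓; VL at 41.70° ✓; |VL| = 51.70 ✓; ∠VLK = 129.1° ✓; |LK| = 27.60 ✓; ∠(LK, KT) = 90.00° ✓; |KT| = 16.40 ✗.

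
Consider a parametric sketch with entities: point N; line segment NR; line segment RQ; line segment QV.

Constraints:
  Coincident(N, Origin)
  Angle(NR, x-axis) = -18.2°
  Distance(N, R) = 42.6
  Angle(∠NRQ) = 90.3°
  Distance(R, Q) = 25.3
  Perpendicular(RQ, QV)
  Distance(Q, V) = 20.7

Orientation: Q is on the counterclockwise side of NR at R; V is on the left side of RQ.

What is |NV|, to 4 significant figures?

33.63

N is at the origin; NR runs at -18.2° with length 42.6, so R = 42.6·(cos -18.2°, sin -18.2°) = (40.47, -13.31). ∠NRQ = 90.3°, so RQ runs at -18.2° + (180° − 90.3°) = 71.50° from the x-axis; with |RQ| = 25.3, Q = R + 25.3·(cos 71.50°, sin 71.50°) = (48.50, 10.69). The perpendicularity gives QV at right angles to RQ; with |QV| = 20.7 on the left of RQ, V = Q + 20.7·(-0.9483, 0.3173) = (28.87, 17.26). Then |NV| = |V − N| = 33.63.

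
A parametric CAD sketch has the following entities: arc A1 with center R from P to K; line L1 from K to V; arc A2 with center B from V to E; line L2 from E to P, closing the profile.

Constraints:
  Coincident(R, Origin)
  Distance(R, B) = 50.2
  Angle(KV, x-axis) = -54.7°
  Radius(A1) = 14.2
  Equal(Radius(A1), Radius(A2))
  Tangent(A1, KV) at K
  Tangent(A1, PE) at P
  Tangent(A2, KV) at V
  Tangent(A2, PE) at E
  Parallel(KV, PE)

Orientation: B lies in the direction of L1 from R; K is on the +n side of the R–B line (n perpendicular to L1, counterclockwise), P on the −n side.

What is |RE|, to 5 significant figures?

52.170

Tangency of A1 to both parallel lines with radius 14.2 puts K and P at R ± 14.2·n: K = (11.589, 8.2056), P = (-11.589, -8.2056). Equal radii place V and E the same way about B: V = B + 14.2·n = (40.598, -32.765), E = B − 14.2·n = (17.419, -49.176). Then |RE| = |E − R| = 52.170.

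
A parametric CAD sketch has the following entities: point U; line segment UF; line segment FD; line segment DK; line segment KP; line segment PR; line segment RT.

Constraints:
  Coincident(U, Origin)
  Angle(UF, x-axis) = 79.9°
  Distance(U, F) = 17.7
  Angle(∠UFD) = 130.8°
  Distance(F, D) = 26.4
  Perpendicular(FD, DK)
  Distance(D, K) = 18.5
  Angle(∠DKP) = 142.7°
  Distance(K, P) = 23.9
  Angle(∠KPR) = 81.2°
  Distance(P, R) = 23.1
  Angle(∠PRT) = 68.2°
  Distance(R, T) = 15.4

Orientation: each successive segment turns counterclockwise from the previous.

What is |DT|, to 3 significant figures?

22.2

U is at the origin; UF runs at 79.9° with length 17.7, so F = (3.10, 17.4). ∠UFD = 130.8° gives FD at 129° from the x-axis; with |FD| = 26.4, D = (-13.5, 37.9). FD ⟂ DK, so DK runs at -141°; with |DK| = 18.5, K = (-27.9, 26.2). ∠DKP = 142.7° gives KP at -104° from the x-axis; with |KP| = 23.9, P = (-33.5, 3.02). ∠KPR = 81.2° gives PR at -4.80° from the x-axis; with |PR| = 23.1, R = (-10.5, 1.08). ∠PRT = 68.2° gives RT at 107° from the x-axis; with |RT| = 15.4, T = (-15.0, 15.8). Then |DT| = |T − D| = 22.2.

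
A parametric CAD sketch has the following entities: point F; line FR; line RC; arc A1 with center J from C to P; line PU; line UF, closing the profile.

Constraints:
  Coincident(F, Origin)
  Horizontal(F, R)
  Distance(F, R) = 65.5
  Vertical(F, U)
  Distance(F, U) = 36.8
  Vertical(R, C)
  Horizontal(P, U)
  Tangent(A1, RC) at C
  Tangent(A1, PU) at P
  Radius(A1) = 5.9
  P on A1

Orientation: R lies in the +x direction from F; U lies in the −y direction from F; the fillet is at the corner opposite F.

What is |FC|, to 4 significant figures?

72.42

F is at the origin; FR is horizontal with |FR| = 65.5 and R on the +x side, so R = (65.50, 0.000). F and U share the same x with |FU| = 36.8 and U on the −y side, so U = (0.000, -36.80). The virtual corner opposite F is at (65.50, -36.80). Tangency of A1 to RC means the radius JC is perpendicular to RC and A1 meets PU tangentially, so JP is at right angles to PU, with radius 5.9, so the center J sits 5.9 in from both sides at J = (59.60, -30.90). That places the tangent points at C = (65.50, -30.90) on RC and P = (59.60, -36.80) on PU. Then |FC| = |C − F| = 72.42.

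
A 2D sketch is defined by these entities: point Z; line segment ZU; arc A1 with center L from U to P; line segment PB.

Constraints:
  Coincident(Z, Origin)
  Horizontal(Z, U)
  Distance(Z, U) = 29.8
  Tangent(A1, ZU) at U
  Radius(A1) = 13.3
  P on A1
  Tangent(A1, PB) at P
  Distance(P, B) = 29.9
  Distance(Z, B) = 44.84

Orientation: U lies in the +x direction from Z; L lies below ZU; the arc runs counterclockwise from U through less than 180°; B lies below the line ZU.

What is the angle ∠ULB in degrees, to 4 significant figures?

152.6°

Checks: |LP| = 13.30 ✓; ∠(LP, PB) = 90.00° ✓; |PB| = 29.90 ✓; |ZB| = 44.84 ✓.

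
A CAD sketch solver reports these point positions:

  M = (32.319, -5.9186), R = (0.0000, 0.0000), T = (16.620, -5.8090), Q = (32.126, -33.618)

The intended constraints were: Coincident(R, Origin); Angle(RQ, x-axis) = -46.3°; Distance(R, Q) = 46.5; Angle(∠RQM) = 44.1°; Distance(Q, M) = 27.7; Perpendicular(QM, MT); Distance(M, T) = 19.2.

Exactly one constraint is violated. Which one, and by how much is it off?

Distance(M, T) = 19.2 — off by 3.50.

R = (0.00, 0.00) ✓; RQ at -46.30° ✓; |RQ| = 46.50 ✓; ∠RQM = 44.10° ✓; |QM| = 27.70 ✓; ∠(QM, MT) = 90.00° ✓; |MT| = 15.70 ✗.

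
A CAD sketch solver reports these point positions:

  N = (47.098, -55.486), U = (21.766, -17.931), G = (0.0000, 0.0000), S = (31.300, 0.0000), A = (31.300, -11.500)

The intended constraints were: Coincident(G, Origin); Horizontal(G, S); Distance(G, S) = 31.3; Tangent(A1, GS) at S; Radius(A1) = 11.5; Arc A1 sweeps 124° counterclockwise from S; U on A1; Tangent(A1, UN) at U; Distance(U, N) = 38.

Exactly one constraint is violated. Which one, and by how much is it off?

Distance(U, N) = 38 — off by 7.30.

G = (0.00, 0.00) ✓; G.y = 0.00, S.y = 0.00 ✓; |GS| = 31.30 ✓; ∠(AS, SG) = 90.00° ✓; |AS| = 11.50 ✓; bearing(A→U) − bearing(A→S) = 124.0° ✓; |AU| = 11.50 ✓; ∠(AU, UN) = 90.00° ✓; |UN| = 45.30 ✗.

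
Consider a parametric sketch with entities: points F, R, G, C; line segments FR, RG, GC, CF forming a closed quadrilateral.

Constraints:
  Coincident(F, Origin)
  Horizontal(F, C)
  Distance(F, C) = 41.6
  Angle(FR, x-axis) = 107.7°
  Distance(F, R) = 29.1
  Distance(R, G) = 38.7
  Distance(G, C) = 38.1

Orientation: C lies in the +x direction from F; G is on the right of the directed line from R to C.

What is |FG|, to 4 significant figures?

9.707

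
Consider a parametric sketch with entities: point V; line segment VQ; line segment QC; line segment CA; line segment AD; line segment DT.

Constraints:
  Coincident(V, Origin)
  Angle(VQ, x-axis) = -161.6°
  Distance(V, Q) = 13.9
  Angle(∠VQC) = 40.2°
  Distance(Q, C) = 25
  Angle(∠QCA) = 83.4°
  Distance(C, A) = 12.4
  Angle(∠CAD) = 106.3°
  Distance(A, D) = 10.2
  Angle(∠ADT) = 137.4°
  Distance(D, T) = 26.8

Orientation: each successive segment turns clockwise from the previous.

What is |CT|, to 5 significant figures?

33.985

V is at the origin; VQ runs at -161.6° with length 13.9, so Q = (-13.189, -4.3875). ∠VQC = 40.2° gives QC at 58.600° from the x-axis; with |QC| = 25.0, C = (-0.16414, 16.951). ∠QCA = 83.4° gives CA at -38.000° from the x-axis; with |CA| = 12.4, A = (9.6072, 9.3170). ∠CAD = 106.3° gives AD at -111.70° from the x-axis; with |AD| = 10.2, D = (5.8358, -0.16011). ∠ADT = 137.4° gives DT at -154.30° from the x-axis; with |DT| = 26.8, T = (-18.313, -11.782). Then |CT| = |T − C| = 33.985.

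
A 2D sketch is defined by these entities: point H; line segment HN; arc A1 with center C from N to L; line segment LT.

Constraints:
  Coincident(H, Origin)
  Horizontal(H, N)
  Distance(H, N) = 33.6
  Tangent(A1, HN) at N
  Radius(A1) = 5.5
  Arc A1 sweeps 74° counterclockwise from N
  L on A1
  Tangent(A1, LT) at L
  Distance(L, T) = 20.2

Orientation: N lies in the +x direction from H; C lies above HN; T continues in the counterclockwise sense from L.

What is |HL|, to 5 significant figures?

39.090

H is at the origin; HN is horizontal with |HN| = 33.6 and N on the +x side, so N = (33.600, 0.0000). Since A1 is tangent to HN there, CN ⟂ HN, so C = N + (0, 5.5) = (33.600, 5.5000). On A1, N sits at bearing -90° from C; a 74° counterclockwise sweep puts L at bearing -16°, so L = C + 5.5·(cos -16°, sin -16°) = (38.887, 3.9840). Then |HL| = |L − H| = 39.090.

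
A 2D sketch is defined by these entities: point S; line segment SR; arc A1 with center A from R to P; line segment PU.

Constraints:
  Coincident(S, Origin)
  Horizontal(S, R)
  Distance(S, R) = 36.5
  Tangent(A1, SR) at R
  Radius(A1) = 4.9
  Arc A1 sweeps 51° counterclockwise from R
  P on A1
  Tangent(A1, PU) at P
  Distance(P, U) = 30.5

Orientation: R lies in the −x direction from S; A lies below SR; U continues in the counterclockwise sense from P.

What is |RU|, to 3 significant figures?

34.4

On A1, R sits at bearing 90° from A; a 51° counterclockwise sweep puts P at bearing 141°, so P = A + 4.9·(cos 141°, sin 141°) = (-40.3, -1.82). The tangent condition forces AP to be normal to PU, so PU runs along (−sin 141°, cos 141°); with |PU| = 30.5, U = (-59.5, -25.5). Then |RU| = |U − R| = 34.4.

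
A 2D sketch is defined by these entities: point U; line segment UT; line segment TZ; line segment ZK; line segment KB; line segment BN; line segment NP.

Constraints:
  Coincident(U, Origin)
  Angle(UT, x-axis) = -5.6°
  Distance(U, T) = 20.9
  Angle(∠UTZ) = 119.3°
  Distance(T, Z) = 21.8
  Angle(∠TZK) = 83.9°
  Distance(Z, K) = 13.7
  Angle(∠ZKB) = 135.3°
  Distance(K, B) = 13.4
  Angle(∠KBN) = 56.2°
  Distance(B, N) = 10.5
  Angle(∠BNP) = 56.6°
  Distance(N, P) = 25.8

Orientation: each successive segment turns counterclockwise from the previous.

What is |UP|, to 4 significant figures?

42.34

U is at the origin; UT runs at -5.6° with length 20.9, so T = (20.80, -2.039). ∠UTZ = 119.3° gives TZ at 55.10° from the x-axis; with |TZ| = 21.8, Z = (33.27, 15.84). ∠TZK = 83.9° gives ZK at 151.2° from the x-axis; with |ZK| = 13.7, K = (21.27, 22.44). ∠ZKB = 135.3° gives KB at -164.1° from the x-axis; with |KB| = 13.4, B = (8.380, 18.77). ∠KBN = 56.2° gives BN at -40.30° from the x-axis; with |BN| = 10.5, N = (16.39, 11.98). ∠BNP = 56.6° gives NP at 83.10° from the x-axis; with |NP| = 25.8, P = (19.49, 37.59). Then |UP| = |P − U| = 42.34.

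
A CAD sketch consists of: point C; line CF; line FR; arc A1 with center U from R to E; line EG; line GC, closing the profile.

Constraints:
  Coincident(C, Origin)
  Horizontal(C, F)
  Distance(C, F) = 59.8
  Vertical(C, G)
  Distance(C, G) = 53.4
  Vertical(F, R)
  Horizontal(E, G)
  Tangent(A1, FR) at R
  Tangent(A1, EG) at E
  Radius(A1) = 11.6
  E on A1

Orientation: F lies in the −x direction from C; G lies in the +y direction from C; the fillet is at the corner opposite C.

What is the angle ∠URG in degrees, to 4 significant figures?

10.98°

The virtual corner opposite C is at (-59.80, 53.40). A1 meets FR tangentially, so UR is at right angles to FR and A1 meets EG tangentially, so UE is at right angles to EG, with radius 11.6, so the center U sits 11.6 in from both sides at U = (-48.20, 41.80). That places the tangent points at R = (-59.80, 41.80) on FR and E = (-48.20, 53.40) on EG. Then cos ∠URG = RU·RG / (|RU||RG|), giving 10.98°.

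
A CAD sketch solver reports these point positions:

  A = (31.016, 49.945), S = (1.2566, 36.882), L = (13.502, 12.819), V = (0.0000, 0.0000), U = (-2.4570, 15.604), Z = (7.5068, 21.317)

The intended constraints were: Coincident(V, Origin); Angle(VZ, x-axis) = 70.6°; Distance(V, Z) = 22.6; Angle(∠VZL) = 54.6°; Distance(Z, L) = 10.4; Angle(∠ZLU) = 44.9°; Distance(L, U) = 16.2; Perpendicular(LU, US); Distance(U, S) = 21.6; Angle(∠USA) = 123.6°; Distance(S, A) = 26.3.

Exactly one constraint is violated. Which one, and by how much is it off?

Distance(S, A) = 26.3 — off by 6.20.

V = (0.00, 0.00) ✓; VZ at 70.60° ✓; |VZ| = 22.60 ✓; ∠VZL = 54.60° ✓; |ZL| = 10.40 ✓; ∠ZLU = 44.90° ✓; |LU| = 16.20 ✓; ∠(LU, US) = 90.00° ✓; |US| = 21.60 ✓; ∠USA = 123.6° ✓; |SA| = 32.50 ✗.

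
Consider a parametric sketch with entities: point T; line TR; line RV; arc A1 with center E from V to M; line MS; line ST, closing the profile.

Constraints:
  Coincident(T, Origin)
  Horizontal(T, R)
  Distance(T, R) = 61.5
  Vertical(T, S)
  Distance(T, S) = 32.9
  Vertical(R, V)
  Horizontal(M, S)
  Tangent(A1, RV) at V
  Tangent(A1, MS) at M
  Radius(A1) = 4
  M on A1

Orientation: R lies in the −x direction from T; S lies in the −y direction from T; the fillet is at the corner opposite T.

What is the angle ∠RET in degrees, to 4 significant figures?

71.20°

T is at the origin; T and R share the same y with |TR| = 61.5 and R on the −x side, so R = (-61.50, 0.000). TS is vertical with |TS| = 32.9 and S on the −y side, so S = (0.000, -32.90). The virtual corner opposite T is at (-61.50, -32.90). Tangency of A1 to RV means the radius EV is perpendicular to RV and A1 meets MS tangentially, so EM is at right angles to MS, with radius 4.0, so the center E sits 4.0 in from both sides at E = (-57.50, -28.90). Then cos ∠RET = ER·ET / (|ER||ET|), giving 71.20°.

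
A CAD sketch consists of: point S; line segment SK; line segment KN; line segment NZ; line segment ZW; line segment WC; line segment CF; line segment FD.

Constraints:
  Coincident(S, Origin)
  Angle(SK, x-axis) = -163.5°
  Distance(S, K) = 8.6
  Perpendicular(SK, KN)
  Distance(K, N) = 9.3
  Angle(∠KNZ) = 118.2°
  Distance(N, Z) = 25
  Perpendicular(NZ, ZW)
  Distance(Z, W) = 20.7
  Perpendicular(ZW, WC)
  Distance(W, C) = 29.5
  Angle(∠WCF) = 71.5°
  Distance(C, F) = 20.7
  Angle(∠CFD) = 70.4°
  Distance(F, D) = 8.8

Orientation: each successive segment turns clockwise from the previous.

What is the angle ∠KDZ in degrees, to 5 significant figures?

165.12°

S is at the origin; SK runs at -163.5° with length 8.6, so K = (-8.2458, -2.4425). SK ⟂ KN, so KN runs at 106.50°; with |KN| = 9.3, N = (-10.887, 6.4745). ∠KNZ = 118.2° gives NZ at 44.700° from the x-axis; with |NZ| = 25.0, Z = (6.8828, 24.059). The perpendicularity gives ZW at right angles to NZ, so ZW runs at -45.300°; with |ZW| = 20.7, W = (21.443, 9.3458). ZW is perpendicular to WC, so WC runs at -135.30°; with |WC| = 29.5, C = (0.47448, -11.404). ∠WCF = 71.5° gives CF at 116.20° from the x-axis; with |CF| = 20.7, F = (-8.6647, 7.1689). ∠CFD = 70.4° gives FD at 6.6000° from the x-axis; with |FD| = 8.8, D = (0.076989, 8.1804). Then cos ∠KDZ = DK·DZ / (|DK||DZ|), giving 165.12°.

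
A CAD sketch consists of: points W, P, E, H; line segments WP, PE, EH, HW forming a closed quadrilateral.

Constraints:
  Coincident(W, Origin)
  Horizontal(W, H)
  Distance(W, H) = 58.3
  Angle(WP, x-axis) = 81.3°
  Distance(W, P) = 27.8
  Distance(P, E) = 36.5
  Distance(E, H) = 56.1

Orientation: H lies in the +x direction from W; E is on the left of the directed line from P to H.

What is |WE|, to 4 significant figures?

59.88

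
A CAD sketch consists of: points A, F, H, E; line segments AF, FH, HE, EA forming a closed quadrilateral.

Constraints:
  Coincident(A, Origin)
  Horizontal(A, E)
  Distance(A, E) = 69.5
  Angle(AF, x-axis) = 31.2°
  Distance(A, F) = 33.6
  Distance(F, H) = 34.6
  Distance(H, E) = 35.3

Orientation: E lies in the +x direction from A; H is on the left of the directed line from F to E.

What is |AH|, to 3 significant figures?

68.2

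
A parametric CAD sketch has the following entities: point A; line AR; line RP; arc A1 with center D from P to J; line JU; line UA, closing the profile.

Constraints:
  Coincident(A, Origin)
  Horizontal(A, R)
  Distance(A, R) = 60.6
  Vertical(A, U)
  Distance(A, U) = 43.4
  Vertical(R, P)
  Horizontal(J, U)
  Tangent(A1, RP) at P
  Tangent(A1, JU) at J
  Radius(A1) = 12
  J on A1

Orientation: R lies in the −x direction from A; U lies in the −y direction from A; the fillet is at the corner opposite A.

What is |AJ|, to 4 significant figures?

65.16

The virtual corner opposite A is at (-60.60, -43.40). Tangency of A1 to RP means the radius DP is perpendicular to RP and the tangent condition forces DJ to be normal to JU, with radius 12.0, so the center D sits 12.0 in from both sides at D = (-48.60, -31.40). That places the tangent points at P = (-60.60, -31.40) on RP and J = (-48.60, -43.40) on JU. Then |AJ| = |J − A| = 65.16.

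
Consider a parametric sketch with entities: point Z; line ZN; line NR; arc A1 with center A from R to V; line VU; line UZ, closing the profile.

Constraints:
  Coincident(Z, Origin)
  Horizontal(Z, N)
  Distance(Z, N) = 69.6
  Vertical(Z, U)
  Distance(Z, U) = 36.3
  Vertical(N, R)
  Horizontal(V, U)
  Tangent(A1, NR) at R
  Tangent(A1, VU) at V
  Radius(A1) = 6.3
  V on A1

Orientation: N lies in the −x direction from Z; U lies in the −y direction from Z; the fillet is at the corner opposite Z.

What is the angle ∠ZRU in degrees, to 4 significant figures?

28.49°

Z is at the origin; ZN is horizontal with |ZN| = 69.6 and N on the −x side, so N = (-69.60, 0.000). Z and U share the same x with |ZU| = 36.3 and U on the −y side, so U = (0.000, -36.30). The virtual corner opposite Z is at (-69.60, -36.30). The tangent condition forces AR to be normal to NR and the tangent condition forces AV to be normal to VU, with radius 6.3, so the center A sits 6.3 in from both sides at A = (-63.30, -30.00). That places the tangent points at R = (-69.60, -30.00) on NR and V = (-63.30, -36.30) on VU. Then cos ∠ZRU = RZ·RU / (|RZ||RU|), giving 28.49°.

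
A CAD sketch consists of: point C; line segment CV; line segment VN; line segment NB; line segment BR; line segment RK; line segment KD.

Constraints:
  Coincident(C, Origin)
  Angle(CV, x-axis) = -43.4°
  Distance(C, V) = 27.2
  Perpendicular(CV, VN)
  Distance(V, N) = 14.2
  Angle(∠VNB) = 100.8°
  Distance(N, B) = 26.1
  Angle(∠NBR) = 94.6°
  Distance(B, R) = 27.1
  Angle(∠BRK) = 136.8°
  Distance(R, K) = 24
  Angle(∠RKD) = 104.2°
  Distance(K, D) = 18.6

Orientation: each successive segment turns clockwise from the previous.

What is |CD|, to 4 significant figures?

33.61

C is at the origin; CV runs at -43.4° with length 27.2, so V = (19.76, -18.69). CV is perpendicular to VN, so VN runs at -133.4°; with |VN| = 14.2, N = (10.01, -29.01). ∠VNB = 100.8° gives NB at 147.4° from the x-axis; with |NB| = 26.1, B = (-11.98, -14.94). ∠NBR = 94.6° gives BR at 62.00° from the x-axis; with |BR| = 27.1, R = (0.7409, 8.984). ∠BRK = 136.8° gives RK at 18.80° from the x-axis; with |RK| = 24.0, K = (23.46, 16.72). ∠RKD = 104.2° gives KD at -57.00° from the x-axis; with |KD| = 18.6, D = (33.59, 1.119). Then |CD| = |D − C| = 33.61.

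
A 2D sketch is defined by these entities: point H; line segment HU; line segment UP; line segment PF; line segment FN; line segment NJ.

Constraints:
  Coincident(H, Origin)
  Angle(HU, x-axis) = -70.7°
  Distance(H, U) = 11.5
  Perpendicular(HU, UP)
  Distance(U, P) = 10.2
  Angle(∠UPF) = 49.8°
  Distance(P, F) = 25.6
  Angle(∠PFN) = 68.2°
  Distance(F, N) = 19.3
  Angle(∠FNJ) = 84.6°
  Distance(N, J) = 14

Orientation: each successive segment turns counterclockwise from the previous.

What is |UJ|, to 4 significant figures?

3.778

∠PFN = 68.2° gives FN at -98.70° from the x-axis; with |FN| = 19.3, N = (-11.55, -13.57). ∠FNJ = 84.6° gives NJ at -3.300° from the x-axis; with |NJ| = 14.0, J = (2.427, -14.37). Then |UJ| = |J − U| = 3.778.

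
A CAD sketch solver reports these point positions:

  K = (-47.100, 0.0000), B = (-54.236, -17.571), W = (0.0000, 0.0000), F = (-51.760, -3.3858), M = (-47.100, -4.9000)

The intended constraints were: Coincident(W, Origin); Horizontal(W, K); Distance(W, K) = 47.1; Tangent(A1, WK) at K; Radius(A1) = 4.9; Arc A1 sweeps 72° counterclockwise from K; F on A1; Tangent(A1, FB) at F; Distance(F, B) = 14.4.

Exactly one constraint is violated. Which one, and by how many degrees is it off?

Tangent(A1, FB) at F — off by 8.10°.

W = (0.00, 0.00) ✓; W.y = 0.00, K.y = 0.00 ✓; |WK| = 47.10 ✓; ∠(MK, KW) = 90.00° ✓; |MK| = 4.900 ✓; bearing(M→F) − bearing(M→K) = 72.00° ✓; |MF| = 4.900 ✓; ∠(MF, FB) = 81.90° ✗; |FB| = 14.40 ✓.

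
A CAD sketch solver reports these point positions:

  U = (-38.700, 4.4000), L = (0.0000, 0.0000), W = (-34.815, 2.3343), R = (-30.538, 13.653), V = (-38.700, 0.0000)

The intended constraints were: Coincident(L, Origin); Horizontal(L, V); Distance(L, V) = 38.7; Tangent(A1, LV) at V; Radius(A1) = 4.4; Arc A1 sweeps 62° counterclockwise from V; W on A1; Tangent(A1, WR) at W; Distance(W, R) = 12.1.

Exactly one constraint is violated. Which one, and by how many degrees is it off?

Tangent(A1, WR) at W — off by 7.30°.

L = (0.00, 0.00) ✓; L.y = 0.00, V.y = 0.00 ✓; |LV| = 38.70 ✓; ∠(UV, VL) = 90.00° ✓; |UV| = 4.400 ✓; bearing(U→W) − bearing(U→V) = 62.00° ✓; |UW| = 4.400 ✓; ∠(UW, WR) = 82.70° ✗; |WR| = 12.10 ✓.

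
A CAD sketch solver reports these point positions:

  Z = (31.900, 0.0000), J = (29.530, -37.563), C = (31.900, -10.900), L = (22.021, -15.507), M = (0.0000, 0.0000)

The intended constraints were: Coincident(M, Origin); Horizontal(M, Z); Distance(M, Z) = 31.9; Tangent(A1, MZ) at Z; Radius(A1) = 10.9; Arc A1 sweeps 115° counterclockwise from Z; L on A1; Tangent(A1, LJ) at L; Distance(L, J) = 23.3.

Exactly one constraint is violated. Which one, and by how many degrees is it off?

Tangent(A1, LJ) at L — off by 6.20°.

M = (0.00, 0.00) ✓; M.y = 0.00, Z.y = 0.00 ✓; |MZ| = 31.90 ✓; ∠(CZ, ZM) = 90.00° ✓; |CZ| = 10.90 ✓; bearing(C→L) − bearing(C→Z) = 115.0° ✓; |CL| = 10.90 ✓; ∠(CL, LJ) = 96.20° ✗; |LJ| = 23.30 ✓.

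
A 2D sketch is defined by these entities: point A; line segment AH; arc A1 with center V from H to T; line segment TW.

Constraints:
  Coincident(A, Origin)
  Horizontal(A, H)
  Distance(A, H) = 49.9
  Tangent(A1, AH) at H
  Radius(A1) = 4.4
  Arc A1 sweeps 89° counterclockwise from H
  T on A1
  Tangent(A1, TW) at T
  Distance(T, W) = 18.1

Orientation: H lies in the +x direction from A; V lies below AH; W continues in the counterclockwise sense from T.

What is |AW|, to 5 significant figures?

50.441

A is at the origin; A and H share the same y with |AH| = 49.9 and H on the +x side, so H = (49.900, 0.0000). The tangent condition forces VH to be normal to AH, so V = H + (0, -4.4) = (49.900, -4.4000). On A1, H sits at bearing 90° from V; an 89° counterclockwise sweep puts T at bearing 179°, so T = V + 4.4·(cos 179°, sin 179°) = (45.501, -4.3232). Tangency of A1 to TW means the radius VT is perpendicular to TW, so TW runs along (−sin 179°, cos 179°); with |TW| = 18.1, W = (45.185, -22.420). Then |AW| = |W − A| = 50.441.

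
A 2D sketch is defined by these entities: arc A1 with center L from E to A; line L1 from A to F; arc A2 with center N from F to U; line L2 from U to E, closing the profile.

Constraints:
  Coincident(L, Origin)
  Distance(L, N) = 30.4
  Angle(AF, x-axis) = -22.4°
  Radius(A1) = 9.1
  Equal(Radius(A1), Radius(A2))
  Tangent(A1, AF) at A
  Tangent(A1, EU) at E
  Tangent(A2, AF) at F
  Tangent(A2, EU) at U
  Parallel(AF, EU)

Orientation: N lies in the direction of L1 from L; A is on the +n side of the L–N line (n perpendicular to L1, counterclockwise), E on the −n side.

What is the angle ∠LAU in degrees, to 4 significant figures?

59.09°

Tangency of A1 to both parallel lines with radius 9.1 puts A and E at L ± 9.1·n: A = (3.468, 8.413), E = (-3.468, -8.413). Equal radii place F and U the same way about N: F = N + 9.1·n = (31.57, -3.171), U = N − 9.1·n = (24.64, -20.00). Then cos ∠LAU = AL·AU / (|AL||AU|), giving 59.09°.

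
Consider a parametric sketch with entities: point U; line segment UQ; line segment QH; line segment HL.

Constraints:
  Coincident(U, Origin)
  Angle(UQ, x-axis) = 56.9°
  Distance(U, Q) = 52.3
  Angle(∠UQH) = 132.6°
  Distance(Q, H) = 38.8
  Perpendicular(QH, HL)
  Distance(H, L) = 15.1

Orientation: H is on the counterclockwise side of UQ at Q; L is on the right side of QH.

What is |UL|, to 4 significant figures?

91.53

U is at the origin; UQ runs at 56.9° with length 52.3, so Q = 52.3·(cos 56.9°, sin 56.9°) = (28.56, 43.81). ∠UQH = 132.6°, so QH runs at 56.9° + (180° − 132.6°) = 104.3° from the x-axis; with |QH| = 38.8, H = Q + 38.8·(cos 104.3°, sin 104.3°) = (18.98, 81.41). The perpendicularity gives HL at right angles to QH; with |HL| = 15.1 on the right of QH, L = H + 15.1·(0.9690, 0.2470) = (33.61, 85.14). Then |UL| = |L − U| = 91.53.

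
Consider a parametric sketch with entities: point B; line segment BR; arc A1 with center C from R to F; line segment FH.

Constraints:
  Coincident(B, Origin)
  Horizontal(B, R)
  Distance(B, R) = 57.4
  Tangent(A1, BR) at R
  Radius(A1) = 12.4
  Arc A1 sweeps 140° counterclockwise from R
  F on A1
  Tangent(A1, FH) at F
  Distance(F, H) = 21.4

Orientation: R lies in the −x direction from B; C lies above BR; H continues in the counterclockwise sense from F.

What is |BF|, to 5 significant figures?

54.063

B is at the origin; B and R share the same y with |BR| = 57.4 and R on the −x side, so R = (-57.400, 0.0000). A1 meets BR tangentially, so CR is at right angles to BR, so C = R + (0, 12.4) = (-57.400, 12.400). On A1, R sits at bearing -90° from C; a 140° counterclockwise sweep puts F at bearing 50°, so F = C + 12.4·(cos 50°, sin 50°) = (-49.429, 21.899). Then |BF| = |F − B| = 54.063.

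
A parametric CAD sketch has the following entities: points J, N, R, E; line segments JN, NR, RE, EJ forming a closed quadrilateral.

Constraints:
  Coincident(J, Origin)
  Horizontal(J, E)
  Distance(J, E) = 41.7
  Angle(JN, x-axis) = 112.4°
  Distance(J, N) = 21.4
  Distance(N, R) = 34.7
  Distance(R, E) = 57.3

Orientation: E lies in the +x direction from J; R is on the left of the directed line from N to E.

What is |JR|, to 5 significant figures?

49.834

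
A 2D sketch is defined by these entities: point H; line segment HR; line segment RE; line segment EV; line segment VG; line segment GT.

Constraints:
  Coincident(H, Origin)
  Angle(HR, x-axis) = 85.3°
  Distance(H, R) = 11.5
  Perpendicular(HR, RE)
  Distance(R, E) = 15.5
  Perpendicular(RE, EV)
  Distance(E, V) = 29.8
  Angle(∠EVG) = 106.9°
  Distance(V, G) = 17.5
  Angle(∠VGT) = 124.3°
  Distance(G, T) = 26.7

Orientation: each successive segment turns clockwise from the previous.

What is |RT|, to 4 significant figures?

28.57

∠EVG = 106.9° gives VG at -167.8° from the x-axis; with |VG| = 17.5, G = (-3.156, -23.21). ∠VGT = 124.3° gives GT at 136.5° from the x-axis; with |GT| = 26.7, T = (-22.52, -4.828). Then |RT| = |T − R| = 28.57.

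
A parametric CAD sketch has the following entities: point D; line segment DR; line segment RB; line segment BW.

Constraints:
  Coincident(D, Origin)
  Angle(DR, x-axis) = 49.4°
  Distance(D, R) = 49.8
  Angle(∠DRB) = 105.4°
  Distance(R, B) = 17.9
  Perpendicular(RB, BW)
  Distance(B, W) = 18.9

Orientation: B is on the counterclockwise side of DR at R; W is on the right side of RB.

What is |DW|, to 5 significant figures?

73.797

D is at the origin; DR runs at 49.4° with length 49.8, so R = 49.8·(cos 49.4°, sin 49.4°) = (32.409, 37.812). ∠DRB = 105.4°, so RB runs at 49.4° + (180° − 105.4°) = 124.00° from the x-axis; with |RB| = 17.9, B = R + 17.9·(cos 124.00°, sin 124.00°) = (22.399, 52.651). The perpendicularity gives BW at right angles to RB; with |BW| = 18.9 on the right of RB, W = B + 18.9·(0.82904, 0.55919) = (38.068, 63.220). Then |DW| = |W − D| = 73.797.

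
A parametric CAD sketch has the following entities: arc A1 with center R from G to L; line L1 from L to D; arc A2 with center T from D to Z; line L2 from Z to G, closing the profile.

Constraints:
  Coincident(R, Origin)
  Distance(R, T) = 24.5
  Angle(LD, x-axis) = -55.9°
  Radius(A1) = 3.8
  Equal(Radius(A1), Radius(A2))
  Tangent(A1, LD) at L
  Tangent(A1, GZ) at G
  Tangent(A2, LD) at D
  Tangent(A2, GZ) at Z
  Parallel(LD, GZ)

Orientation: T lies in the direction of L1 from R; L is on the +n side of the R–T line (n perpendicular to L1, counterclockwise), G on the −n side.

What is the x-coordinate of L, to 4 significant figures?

3.147

The slot axis is L1's direction at -55.9°, so u = (cos -55.9°, sin -55.9°) = (0.5606, -0.8281) and n = (−sin -55.9°, cos -55.9°) = (0.8281, 0.5606). R is at the origin and T lies 24.5 along u from R, so T = 24.5·u = (13.74, -20.29). Tangency of A1 to both parallel lines with radius 3.8 puts L and G at R ± 3.8·n: L = (3.147, 2.130), G = (-3.147, -2.130). So L.x = 3.147.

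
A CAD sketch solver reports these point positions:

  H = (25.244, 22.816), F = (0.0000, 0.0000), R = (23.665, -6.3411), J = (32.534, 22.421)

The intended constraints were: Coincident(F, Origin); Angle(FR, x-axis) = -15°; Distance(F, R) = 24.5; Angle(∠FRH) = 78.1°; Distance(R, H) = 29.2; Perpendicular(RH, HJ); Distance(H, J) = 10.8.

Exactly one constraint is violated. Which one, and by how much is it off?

Distance(H, J) = 10.8 — off by 3.50.

F = (0.00, 0.00) ✓; FR at -15.00° ✓; |FR| = 24.50 ✓; ∠FRH = 78.10° ✓; |RH| = 29.20 ✓; ∠(RH, HJ) = 90.00° ✓; |HJ| = 7.301 ✗.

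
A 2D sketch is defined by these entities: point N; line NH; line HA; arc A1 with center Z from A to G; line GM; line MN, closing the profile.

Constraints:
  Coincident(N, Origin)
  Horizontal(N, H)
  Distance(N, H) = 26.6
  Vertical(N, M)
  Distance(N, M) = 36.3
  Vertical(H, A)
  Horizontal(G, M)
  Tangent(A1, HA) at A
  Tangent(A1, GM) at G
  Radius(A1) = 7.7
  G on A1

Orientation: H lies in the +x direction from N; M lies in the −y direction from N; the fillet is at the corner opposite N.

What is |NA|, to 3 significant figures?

39.1

The virtual corner opposite N is at (26.6, -36.3). Since A1 is tangent to HA there, ZA ⟂ HA and tangency of A1 to GM means the radius ZG is perpendicular to GM, with radius 7.7, so the center Z sits 7.7 in from both sides at Z = (18.9, -28.6). That places the tangent points at A = (26.6, -28.6) on HA and G = (18.9, -36.3) on GM. Then |NA| = |A − N| = 39.1.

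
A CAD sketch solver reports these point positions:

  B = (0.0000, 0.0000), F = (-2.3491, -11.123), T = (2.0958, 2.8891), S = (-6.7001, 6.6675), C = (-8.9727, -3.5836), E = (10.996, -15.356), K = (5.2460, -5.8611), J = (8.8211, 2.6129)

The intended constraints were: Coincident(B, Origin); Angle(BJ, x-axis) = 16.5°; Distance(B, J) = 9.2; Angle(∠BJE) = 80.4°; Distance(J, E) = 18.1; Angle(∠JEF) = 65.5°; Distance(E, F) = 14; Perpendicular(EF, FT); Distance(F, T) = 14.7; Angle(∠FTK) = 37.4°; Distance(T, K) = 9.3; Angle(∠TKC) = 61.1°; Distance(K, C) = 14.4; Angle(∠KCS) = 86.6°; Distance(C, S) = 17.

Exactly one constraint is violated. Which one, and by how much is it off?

Distance(C, S) = 17 — off by 6.50.

B = (0.00, 0.00) ✓; BJ at 16.50° ✓; |BJ| = 9.200 ✓; ∠BJE = 80.40° ✓; |JE| = 18.10 ✓; ∠JEF = 65.50° ✓; |EF| = 14.00 ✓; ∠(EF, FT) = 90.00° ✓; |FT| = 14.70 ✓; ∠FTK = 37.40° ✓; |TK| = 9.300 ✓; ∠TKC = 61.10° ✓; |KC| = 14.40 ✓; ∠KCS = 86.60° ✓; |CS| = 10.50 ✗.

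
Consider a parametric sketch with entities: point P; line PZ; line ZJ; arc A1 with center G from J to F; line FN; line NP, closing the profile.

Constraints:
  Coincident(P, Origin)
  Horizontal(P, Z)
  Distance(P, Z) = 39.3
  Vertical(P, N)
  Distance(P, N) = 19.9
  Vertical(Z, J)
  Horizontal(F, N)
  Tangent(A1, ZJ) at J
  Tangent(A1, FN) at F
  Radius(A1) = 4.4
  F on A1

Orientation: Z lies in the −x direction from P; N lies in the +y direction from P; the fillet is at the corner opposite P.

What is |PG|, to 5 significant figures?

38.187

P and N share the same x with |PN| = 19.9 and N on the +y side, so N = (0.0000, 19.900). The virtual corner opposite P is at (-39.300, 19.900). Since A1 is tangent to ZJ there, GJ ⟂ ZJ and tangency of A1 to FN means the radius GF is perpendicular to FN, with radius 4.4, so the center G sits 4.4 in from both sides at G = (-34.900, 15.500). Then |PG| = |G − P| = 38.187.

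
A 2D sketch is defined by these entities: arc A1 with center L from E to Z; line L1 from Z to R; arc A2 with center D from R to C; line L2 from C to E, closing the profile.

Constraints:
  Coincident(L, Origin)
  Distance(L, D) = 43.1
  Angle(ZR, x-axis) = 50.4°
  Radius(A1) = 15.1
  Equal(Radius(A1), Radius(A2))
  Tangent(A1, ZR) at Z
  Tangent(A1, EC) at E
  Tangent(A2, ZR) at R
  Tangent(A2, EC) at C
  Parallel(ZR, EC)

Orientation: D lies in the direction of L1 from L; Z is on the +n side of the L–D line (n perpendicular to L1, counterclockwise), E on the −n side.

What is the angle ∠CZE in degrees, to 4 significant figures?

54.98°

Tangency of A1 to both parallel lines with radius 15.1 puts Z and E at L ± 15.1·n: Z = (-11.63, 9.625), E = (11.63, -9.625). Equal radii place R and C the same way about D: R = D + 15.1·n = (15.84, 42.83), C = D − 15.1·n = (39.11, 23.58). Then cos ∠CZE = ZC·ZE / (|ZC||ZE|), giving 54.98°.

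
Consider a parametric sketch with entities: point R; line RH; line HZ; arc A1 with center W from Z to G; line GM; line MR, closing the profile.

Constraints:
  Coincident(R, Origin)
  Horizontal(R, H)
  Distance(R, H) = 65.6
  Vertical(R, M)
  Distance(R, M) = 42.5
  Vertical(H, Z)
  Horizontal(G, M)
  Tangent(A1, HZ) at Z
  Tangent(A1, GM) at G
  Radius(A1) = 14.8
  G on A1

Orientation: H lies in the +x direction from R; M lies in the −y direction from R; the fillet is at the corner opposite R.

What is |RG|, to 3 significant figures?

66.2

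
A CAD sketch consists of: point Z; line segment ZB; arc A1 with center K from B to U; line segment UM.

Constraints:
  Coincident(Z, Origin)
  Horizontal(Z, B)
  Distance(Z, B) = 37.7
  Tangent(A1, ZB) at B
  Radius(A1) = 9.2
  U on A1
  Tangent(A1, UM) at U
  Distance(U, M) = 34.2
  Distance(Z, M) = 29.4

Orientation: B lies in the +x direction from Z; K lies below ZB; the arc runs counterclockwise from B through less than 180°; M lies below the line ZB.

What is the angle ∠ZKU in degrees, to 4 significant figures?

28.55°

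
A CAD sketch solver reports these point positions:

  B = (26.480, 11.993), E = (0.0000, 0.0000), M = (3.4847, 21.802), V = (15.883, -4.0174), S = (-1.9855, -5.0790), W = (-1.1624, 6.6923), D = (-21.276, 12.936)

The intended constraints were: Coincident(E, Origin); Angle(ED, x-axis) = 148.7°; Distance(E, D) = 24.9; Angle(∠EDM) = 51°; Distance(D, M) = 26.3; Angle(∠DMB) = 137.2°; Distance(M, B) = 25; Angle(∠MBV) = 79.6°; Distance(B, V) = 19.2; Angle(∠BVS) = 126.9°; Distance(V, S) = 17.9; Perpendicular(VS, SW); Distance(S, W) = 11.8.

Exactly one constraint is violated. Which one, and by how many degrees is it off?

Perpendicular(VS, SW) — off by 7.40°.

E = (0.00, 0.00) ✓; ED at 148.7° ✓; |ED| = 24.90 ✓; ∠EDM = 51.00° ✓; |DM| = 26.30 ✓; ∠DMB = 137.2° ✓; |MB| = 25.00 ✓; ∠MBV = 79.60° ✓; |BV| = 19.20 ✓; ∠BVS = 126.9° ✓; |VS| = 17.90 ✓; ∠(VS, SW) = 97.40° ✗; |SW| = 11.80 ✓.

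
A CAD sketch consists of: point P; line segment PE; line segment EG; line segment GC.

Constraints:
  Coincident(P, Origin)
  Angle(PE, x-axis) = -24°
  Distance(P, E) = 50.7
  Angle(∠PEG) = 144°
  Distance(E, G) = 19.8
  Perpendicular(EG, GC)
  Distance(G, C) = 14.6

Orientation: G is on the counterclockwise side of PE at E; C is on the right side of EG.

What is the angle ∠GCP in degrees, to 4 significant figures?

53.87°

P is at the origin; PE runs at -24.0° with length 50.7, so E = 50.7·(cos -24.0°, sin -24.0°) = (46.32, -20.62). ∠PEG = 144.0°, so EG runs at -24.0° + (180° − 144.0°) = 12.00° from the x-axis; with |EG| = 19.8, G = E + 19.8·(cos 12.00°, sin 12.00°) = (65.68, -16.50). The perpendicularity gives GC at right angles to EG; with |GC| = 14.6 on the right of EG, C = G + 14.6·(0.2079, -0.9781) = (68.72, -30.79). Then cos ∠GCP = CG·CP / (|CG||CP|), giving 53.87°.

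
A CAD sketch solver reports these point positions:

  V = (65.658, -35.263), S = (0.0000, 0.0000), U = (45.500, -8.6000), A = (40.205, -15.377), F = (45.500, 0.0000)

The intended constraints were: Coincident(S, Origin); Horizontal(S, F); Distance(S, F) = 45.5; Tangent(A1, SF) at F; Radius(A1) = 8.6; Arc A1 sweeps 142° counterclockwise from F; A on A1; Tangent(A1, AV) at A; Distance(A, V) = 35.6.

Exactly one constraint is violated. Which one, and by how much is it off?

Distance(A, V) = 35.6 — off by 3.30.

S = (0.00, 0.00) ✓; S.y = 0.00, F.y = 0.00 ✓; |SF| = 45.50 ✓; ∠(UF, FS) = 90.00° ✓; |UF| = 8.600 ✓; bearing(U→A) − bearing(U→F) = 142.0° ✓; |UA| = 8.600 ✓; ∠(UA, AV) = 90.00° ✓; |AV| = 32.30 ✗.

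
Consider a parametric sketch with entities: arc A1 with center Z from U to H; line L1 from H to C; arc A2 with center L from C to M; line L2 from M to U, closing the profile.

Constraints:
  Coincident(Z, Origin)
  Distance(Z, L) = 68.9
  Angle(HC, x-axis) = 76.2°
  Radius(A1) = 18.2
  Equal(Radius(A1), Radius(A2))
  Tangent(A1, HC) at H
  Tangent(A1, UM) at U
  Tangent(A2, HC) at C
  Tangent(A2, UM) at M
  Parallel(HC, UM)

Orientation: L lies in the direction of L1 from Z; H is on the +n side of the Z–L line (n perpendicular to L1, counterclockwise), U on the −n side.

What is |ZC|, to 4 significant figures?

71.26

The slot axis is L1's direction at 76.2°, so u = (cos 76.2°, sin 76.2°) = (0.2385, 0.9711) and n = (−sin 76.2°, cos 76.2°) = (-0.9711, 0.2385). Z is at the origin and L lies 68.9 along u from Z, so L = 68.9·u = (16.43, 66.91). Tangency of A1 to both parallel lines with radius 18.2 puts H and U at Z ± 18.2·n: H = (-17.67, 4.341), U = (17.67, -4.341). Equal radii place C and M the same way about L: C = L + 18.2·n = (-1.240, 71.25), M = L − 18.2·n = (34.11, 62.57). Then |ZC| = |C − Z| = 71.26.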